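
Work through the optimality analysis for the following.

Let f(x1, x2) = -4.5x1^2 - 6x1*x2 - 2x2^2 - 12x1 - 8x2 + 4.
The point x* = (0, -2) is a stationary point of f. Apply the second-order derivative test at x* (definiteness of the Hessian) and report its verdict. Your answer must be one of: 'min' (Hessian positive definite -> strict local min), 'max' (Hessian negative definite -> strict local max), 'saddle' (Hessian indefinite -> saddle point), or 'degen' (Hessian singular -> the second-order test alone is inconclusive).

Compute the Hessian H = grad^2 f:
  H = [[-9, -6], [-6, -4]]
Verify stationarity: grad f(x*) = H x* + g = (0, 0).
Eigenvalues of H: -13, 0.
H has a zero eigenvalue (singular; negative semidefinite but not definite), so H is neither positive definite, negative definite, nor indefinite. The second-order test alone is inconclusive -> degen.
(Indeed, f is constant along the null direction of H through x*, so x* is not a strict local extremum.)

degen


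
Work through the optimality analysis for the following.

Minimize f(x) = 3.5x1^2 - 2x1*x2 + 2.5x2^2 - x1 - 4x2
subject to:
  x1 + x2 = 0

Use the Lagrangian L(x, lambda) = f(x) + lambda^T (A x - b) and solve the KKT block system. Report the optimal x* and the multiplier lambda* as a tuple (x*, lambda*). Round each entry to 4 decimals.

Form the Lagrangian:
  L(x, lambda) = (1/2) x^T Q x + c^T x + lambda^T (A x - b)
Stationarity (grad_x L = 0): Q x + c + A^T lambda = 0.
Primal feasibility: A x = b.

This gives the KKT block system:
  [ Q   A^T ] [ x     ]   [-c ]
  [ A    0  ] [ lambda ] = [ b ]

Solving the linear system:
  x*      = (-0.1875, 0.1875)
  lambda* = (2.6875)
  f(x*)   = -0.2812

x* = (-0.1875, 0.1875), lambda* = (2.6875)


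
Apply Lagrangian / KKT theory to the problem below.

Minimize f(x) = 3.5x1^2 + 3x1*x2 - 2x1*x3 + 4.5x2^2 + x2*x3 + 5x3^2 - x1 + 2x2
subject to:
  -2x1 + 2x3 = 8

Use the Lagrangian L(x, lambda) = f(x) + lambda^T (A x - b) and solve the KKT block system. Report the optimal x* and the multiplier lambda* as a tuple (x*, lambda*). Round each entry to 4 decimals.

Form the Lagrangian:
  L(x, lambda) = (1/2) x^T Q x + c^T x + lambda^T (A x - b)
Stationarity (grad_x L = 0): Q x + c + A^T lambda = 0.
Primal feasibility: A x = b.

This gives the KKT block system:
  [ Q   A^T ] [ x     ]   [-c ]
  [ A    0  ] [ lambda ] = [ b ]

Solving the linear system:
  x*      = (-2.5248, 0.4554, 1.4752)
  lambda* = (-10.1287)
  f(x*)   = 42.2327

x* = (-2.5248, 0.4554, 1.4752), lambda* = (-10.1287)


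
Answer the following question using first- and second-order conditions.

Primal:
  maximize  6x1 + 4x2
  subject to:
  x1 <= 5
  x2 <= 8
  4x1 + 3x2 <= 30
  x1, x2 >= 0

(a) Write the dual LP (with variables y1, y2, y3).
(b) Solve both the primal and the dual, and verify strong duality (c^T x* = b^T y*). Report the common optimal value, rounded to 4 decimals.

The standard primal-dual pair for 'max c^T x s.t. A x <= b, x >= 0' is:
  Dual:  min b^T y  s.t.  A^T y >= c,  y >= 0.

So the dual LP is:
  minimize  5y1 + 8y2 + 30y3
  subject to:
    y1 + 4y3 >= 6
    y2 + 3y3 >= 4
    y1, y2, y3 >= 0

Solving the primal: x* = (5, 3.3333).
  primal value c^T x* = 43.3333.
Solving the dual: y* = (0.6667, 0, 1.3333).
  dual value b^T y* = 43.3333.
Strong duality: c^T x* = b^T y*. Confirmed.

43.3333


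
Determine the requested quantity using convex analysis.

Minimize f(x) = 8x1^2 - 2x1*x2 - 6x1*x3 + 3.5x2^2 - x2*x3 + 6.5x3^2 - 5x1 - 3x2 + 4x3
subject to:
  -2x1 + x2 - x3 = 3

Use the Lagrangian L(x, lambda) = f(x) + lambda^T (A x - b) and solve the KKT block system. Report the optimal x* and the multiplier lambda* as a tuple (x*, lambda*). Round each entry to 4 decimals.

Form the Lagrangian:
  L(x, lambda) = (1/2) x^T Q x + c^T x + lambda^T (A x - b)
Stationarity (grad_x L = 0): Q x + c + A^T lambda = 0.
Primal feasibility: A x = b.

This gives the KKT block system:
  [ Q   A^T ] [ x     ]   [-c ]
  [ A    0  ] [ lambda ] = [ b ]

Solving the linear system:
  x*      = (-0.5918, 0.8924, -0.9241)
  lambda* = (-5.3544)
  f(x*)   = 6.3244

x* = (-0.5918, 0.8924, -0.9241), lambda* = (-5.3544)


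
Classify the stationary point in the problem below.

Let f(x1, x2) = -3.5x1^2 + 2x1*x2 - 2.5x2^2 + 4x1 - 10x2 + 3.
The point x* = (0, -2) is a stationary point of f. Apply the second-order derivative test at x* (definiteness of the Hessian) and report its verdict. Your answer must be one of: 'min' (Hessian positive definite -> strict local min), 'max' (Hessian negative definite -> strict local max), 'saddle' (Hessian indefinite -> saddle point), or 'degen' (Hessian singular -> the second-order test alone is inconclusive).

Compute the Hessian H = grad^2 f:
  H = [[-7, 2], [2, -5]]
Verify stationarity: grad f(x*) = H x* + g = (0, 0).
Eigenvalues of H: -8.2361, -3.7639.
Both eigenvalues < 0, so H is negative definite -> x* is a strict local max.

max


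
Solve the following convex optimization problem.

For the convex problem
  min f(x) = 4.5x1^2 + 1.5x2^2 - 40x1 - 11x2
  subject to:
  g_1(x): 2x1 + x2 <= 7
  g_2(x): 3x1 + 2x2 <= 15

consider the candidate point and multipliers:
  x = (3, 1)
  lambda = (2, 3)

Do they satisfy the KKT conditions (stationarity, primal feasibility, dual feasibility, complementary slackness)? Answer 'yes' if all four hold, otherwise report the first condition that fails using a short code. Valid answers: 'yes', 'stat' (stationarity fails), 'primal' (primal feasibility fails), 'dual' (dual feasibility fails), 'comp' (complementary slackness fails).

Gradient of f: grad f(x) = Q x + c = (-13, -8)
Constraint values g_i(x) = a_i^T x - b_i:
  g_1((3, 1)) = 0
  g_2((3, 1)) = -4
Stationarity residual: grad f(x) + sum_i lambda_i a_i = (0, 0)
  -> stationarity OK
Primal feasibility (all g_i <= 0): OK
Dual feasibility (all lambda_i >= 0): OK
Complementary slackness (lambda_i * g_i(x) = 0 for all i): FAILS

Verdict: the first failing condition is complementary_slackness -> comp.

comp


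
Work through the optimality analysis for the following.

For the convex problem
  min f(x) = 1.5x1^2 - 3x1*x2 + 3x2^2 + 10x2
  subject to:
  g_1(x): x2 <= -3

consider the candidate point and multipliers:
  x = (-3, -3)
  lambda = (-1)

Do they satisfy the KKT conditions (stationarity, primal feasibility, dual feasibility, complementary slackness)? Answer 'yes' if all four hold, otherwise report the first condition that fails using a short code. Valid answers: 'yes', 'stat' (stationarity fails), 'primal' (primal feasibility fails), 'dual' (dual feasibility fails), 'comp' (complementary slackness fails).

Gradient of f: grad f(x) = Q x + c = (0, 1)
Constraint values g_i(x) = a_i^T x - b_i:
  g_1((-3, -3)) = 0
Stationarity residual: grad f(x) + sum_i lambda_i a_i = (0, 0)
  -> stationarity OK
Primal feasibility (all g_i <= 0): OK
Dual feasibility (all lambda_i >= 0): FAILS
Complementary slackness (lambda_i * g_i(x) = 0 for all i): OK

Verdict: the first failing condition is dual_feasibility -> dual.

dual


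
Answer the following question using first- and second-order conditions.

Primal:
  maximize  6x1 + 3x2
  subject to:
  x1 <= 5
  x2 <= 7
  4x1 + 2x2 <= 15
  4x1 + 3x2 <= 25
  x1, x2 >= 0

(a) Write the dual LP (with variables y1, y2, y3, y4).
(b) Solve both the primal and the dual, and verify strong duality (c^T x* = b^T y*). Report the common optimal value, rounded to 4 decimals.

The standard primal-dual pair for 'max c^T x s.t. A x <= b, x >= 0' is:
  Dual:  min b^T y  s.t.  A^T y >= c,  y >= 0.

So the dual LP is:
  minimize  5y1 + 7y2 + 15y3 + 25y4
  subject to:
    y1 + 4y3 + 4y4 >= 6
    y2 + 2y3 + 3y4 >= 3
    y1, y2, y3, y4 >= 0

Solving the primal: x* = (3.75, 0).
  primal value c^T x* = 22.5.
Solving the dual: y* = (0, 0, 1.5, 0).
  dual value b^T y* = 22.5.
Strong duality: c^T x* = b^T y*. Confirmed.

22.5


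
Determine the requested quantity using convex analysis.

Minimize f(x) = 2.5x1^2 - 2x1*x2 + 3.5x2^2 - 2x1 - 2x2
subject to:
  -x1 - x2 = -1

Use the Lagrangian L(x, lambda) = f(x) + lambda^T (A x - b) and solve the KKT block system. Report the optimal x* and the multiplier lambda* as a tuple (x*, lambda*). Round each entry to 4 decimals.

Form the Lagrangian:
  L(x, lambda) = (1/2) x^T Q x + c^T x + lambda^T (A x - b)
Stationarity (grad_x L = 0): Q x + c + A^T lambda = 0.
Primal feasibility: A x = b.

This gives the KKT block system:
  [ Q   A^T ] [ x     ]   [-c ]
  [ A    0  ] [ lambda ] = [ b ]

Solving the linear system:
  x*      = (0.5625, 0.4375)
  lambda* = (-0.0625)
  f(x*)   = -1.0312

x* = (0.5625, 0.4375), lambda* = (-0.0625)


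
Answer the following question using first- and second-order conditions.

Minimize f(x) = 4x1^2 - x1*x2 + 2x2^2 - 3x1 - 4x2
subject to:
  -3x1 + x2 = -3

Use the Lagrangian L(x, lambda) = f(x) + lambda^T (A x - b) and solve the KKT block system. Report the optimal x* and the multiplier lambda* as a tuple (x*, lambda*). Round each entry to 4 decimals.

Form the Lagrangian:
  L(x, lambda) = (1/2) x^T Q x + c^T x + lambda^T (A x - b)
Stationarity (grad_x L = 0): Q x + c + A^T lambda = 0.
Primal feasibility: A x = b.

This gives the KKT block system:
  [ Q   A^T ] [ x     ]   [-c ]
  [ A    0  ] [ lambda ] = [ b ]

Solving the linear system:
  x*      = (1.2632, 0.7895)
  lambda* = (2.1053)
  f(x*)   = -0.3158

x* = (1.2632, 0.7895), lambda* = (2.1053)


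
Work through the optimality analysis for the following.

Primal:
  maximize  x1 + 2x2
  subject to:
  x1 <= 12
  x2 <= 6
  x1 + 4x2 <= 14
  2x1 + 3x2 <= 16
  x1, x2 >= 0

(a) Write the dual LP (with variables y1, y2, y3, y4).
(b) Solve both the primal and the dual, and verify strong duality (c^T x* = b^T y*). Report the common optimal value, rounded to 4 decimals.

The standard primal-dual pair for 'max c^T x s.t. A x <= b, x >= 0' is:
  Dual:  min b^T y  s.t.  A^T y >= c,  y >= 0.

So the dual LP is:
  minimize  12y1 + 6y2 + 14y3 + 16y4
  subject to:
    y1 + y3 + 2y4 >= 1
    y2 + 4y3 + 3y4 >= 2
    y1, y2, y3, y4 >= 0

Solving the primal: x* = (4.4, 2.4).
  primal value c^T x* = 9.2.
Solving the dual: y* = (0, 0, 0.2, 0.4).
  dual value b^T y* = 9.2.
Strong duality: c^T x* = b^T y*. Confirmed.

9.2


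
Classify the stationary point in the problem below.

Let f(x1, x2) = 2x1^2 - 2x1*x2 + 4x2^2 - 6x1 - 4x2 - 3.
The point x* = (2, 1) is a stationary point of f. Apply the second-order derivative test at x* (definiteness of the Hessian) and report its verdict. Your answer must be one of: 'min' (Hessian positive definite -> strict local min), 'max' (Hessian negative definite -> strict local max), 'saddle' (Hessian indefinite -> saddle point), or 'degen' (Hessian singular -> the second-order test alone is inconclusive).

Compute the Hessian H = grad^2 f:
  H = [[4, -2], [-2, 8]]
Verify stationarity: grad f(x*) = H x* + g = (0, 0).
Eigenvalues of H: 3.1716, 8.8284.
Both eigenvalues > 0, so H is positive definite -> x* is a strict local min.

min


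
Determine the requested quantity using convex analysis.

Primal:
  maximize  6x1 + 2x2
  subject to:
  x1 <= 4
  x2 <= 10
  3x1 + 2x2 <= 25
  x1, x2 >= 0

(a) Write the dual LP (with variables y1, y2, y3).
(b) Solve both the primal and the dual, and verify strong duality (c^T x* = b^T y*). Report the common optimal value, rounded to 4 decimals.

The standard primal-dual pair for 'max c^T x s.t. A x <= b, x >= 0' is:
  Dual:  min b^T y  s.t.  A^T y >= c,  y >= 0.

So the dual LP is:
  minimize  4y1 + 10y2 + 25y3
  subject to:
    y1 + 3y3 >= 6
    y2 + 2y3 >= 2
    y1, y2, y3 >= 0

Solving the primal: x* = (4, 6.5).
  primal value c^T x* = 37.
Solving the dual: y* = (3, 0, 1).
  dual value b^T y* = 37.
Strong duality: c^T x* = b^T y*. Confirmed.

37


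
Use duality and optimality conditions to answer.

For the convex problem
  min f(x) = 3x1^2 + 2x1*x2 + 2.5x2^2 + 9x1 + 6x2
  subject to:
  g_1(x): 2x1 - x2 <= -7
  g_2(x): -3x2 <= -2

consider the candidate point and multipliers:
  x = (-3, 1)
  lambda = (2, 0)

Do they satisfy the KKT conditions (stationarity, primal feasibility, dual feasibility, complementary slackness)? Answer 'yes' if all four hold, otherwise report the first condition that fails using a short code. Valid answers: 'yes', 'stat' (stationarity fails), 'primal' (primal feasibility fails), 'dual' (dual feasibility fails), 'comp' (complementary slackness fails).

Gradient of f: grad f(x) = Q x + c = (-7, 5)
Constraint values g_i(x) = a_i^T x - b_i:
  g_1((-3, 1)) = 0
  g_2((-3, 1)) = -1
Stationarity residual: grad f(x) + sum_i lambda_i a_i = (-3, 3)
  -> stationarity FAILS
Primal feasibility (all g_i <= 0): OK
Dual feasibility (all lambda_i >= 0): OK
Complementary slackness (lambda_i * g_i(x) = 0 for all i): OK

Verdict: the first failing condition is stationarity -> stat.

stat


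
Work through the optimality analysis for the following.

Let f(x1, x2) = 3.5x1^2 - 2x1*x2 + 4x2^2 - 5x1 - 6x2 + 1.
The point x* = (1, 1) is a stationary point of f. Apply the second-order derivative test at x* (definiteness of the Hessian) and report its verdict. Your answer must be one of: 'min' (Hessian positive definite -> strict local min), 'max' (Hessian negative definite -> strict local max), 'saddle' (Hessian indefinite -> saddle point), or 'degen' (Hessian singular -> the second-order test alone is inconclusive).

Compute the Hessian H = grad^2 f:
  H = [[7, -2], [-2, 8]]
Verify stationarity: grad f(x*) = H x* + g = (0, 0).
Eigenvalues of H: 5.4384, 9.5616.
Both eigenvalues > 0, so H is positive definite -> x* is a strict local min.

min


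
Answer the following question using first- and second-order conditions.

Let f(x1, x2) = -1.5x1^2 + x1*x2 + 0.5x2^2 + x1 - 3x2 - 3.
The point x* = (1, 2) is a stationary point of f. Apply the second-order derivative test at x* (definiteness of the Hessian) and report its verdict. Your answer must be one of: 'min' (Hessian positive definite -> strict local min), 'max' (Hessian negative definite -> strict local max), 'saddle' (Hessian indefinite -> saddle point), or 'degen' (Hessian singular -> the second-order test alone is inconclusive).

Compute the Hessian H = grad^2 f:
  H = [[-3, 1], [1, 1]]
Verify stationarity: grad f(x*) = H x* + g = (0, 0).
Eigenvalues of H: -3.2361, 1.2361.
Eigenvalues have mixed signs, so H is indefinite -> x* is a saddle point.

saddle


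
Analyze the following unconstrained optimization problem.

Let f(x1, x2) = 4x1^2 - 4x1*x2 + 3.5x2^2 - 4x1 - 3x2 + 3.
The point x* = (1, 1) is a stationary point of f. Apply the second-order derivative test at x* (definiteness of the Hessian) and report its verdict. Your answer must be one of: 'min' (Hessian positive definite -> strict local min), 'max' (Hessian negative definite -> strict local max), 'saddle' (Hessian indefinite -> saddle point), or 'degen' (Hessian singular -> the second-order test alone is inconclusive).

Compute the Hessian H = grad^2 f:
  H = [[8, -4], [-4, 7]]
Verify stationarity: grad f(x*) = H x* + g = (0, 0).
Eigenvalues of H: 3.4689, 11.5311.
Both eigenvalues > 0, so H is positive definite -> x* is a strict local min.

min


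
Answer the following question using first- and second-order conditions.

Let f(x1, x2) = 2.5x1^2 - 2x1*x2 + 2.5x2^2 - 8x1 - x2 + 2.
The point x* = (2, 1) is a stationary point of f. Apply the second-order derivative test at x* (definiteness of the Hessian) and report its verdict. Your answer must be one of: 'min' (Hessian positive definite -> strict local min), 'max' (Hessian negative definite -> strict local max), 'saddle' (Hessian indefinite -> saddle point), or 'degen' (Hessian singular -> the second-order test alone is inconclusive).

Compute the Hessian H = grad^2 f:
  H = [[5, -2], [-2, 5]]
Verify stationarity: grad f(x*) = H x* + g = (0, 0).
Eigenvalues of H: 3, 7.
Both eigenvalues > 0, so H is positive definite -> x* is a strict local min.

min


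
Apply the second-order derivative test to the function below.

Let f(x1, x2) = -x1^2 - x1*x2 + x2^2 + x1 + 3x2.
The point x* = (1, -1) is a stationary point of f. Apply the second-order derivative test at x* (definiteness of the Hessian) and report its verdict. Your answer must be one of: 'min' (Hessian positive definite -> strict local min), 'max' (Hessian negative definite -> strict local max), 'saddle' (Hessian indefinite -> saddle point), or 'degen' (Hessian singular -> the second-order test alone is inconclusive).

Compute the Hessian H = grad^2 f:
  H = [[-2, -1], [-1, 2]]
Verify stationarity: grad f(x*) = H x* + g = (0, 0).
Eigenvalues of H: -2.2361, 2.2361.
Eigenvalues have mixed signs, so H is indefinite -> x* is a saddle point.

saddle


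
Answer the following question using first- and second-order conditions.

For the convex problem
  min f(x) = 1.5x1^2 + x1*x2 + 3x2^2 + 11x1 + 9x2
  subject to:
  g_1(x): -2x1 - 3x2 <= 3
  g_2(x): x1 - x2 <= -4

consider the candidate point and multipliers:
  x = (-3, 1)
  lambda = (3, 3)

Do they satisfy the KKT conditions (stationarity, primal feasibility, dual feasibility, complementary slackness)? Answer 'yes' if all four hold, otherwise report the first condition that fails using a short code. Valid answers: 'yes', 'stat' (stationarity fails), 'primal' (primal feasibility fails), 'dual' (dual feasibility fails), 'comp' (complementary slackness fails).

Gradient of f: grad f(x) = Q x + c = (3, 12)
Constraint values g_i(x) = a_i^T x - b_i:
  g_1((-3, 1)) = 0
  g_2((-3, 1)) = 0
Stationarity residual: grad f(x) + sum_i lambda_i a_i = (0, 0)
  -> stationarity OK
Primal feasibility (all g_i <= 0): OK
Dual feasibility (all lambda_i >= 0): OK
Complementary slackness (lambda_i * g_i(x) = 0 for all i): OK

Verdict: yes, KKT holds.

yes


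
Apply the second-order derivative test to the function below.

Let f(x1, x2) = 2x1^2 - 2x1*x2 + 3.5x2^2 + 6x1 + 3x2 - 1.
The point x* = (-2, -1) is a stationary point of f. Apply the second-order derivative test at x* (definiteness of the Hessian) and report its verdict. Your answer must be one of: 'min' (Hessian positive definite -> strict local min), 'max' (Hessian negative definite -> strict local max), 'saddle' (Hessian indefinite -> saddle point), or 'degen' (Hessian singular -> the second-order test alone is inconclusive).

Compute the Hessian H = grad^2 f:
  H = [[4, -2], [-2, 7]]
Verify stationarity: grad f(x*) = H x* + g = (0, 0).
Eigenvalues of H: 3, 8.
Both eigenvalues > 0, so H is positive definite -> x* is a strict local min.

min


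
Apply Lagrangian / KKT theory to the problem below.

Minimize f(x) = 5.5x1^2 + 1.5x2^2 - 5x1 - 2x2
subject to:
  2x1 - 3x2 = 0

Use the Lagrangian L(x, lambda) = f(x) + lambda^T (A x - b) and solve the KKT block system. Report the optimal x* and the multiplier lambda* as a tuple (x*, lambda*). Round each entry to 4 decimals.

Form the Lagrangian:
  L(x, lambda) = (1/2) x^T Q x + c^T x + lambda^T (A x - b)
Stationarity (grad_x L = 0): Q x + c + A^T lambda = 0.
Primal feasibility: A x = b.

This gives the KKT block system:
  [ Q   A^T ] [ x     ]   [-c ]
  [ A    0  ] [ lambda ] = [ b ]

Solving the linear system:
  x*      = (0.5135, 0.3423)
  lambda* = (-0.3243)
  f(x*)   = -1.6261

x* = (0.5135, 0.3423), lambda* = (-0.3243)


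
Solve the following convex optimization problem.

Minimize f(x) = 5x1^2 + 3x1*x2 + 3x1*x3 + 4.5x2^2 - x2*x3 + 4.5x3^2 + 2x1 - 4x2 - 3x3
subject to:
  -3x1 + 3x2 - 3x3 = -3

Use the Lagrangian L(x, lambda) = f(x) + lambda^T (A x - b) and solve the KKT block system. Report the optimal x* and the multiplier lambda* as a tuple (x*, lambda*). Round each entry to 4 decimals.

Form the Lagrangian:
  L(x, lambda) = (1/2) x^T Q x + c^T x + lambda^T (A x - b)
Stationarity (grad_x L = 0): Q x + c + A^T lambda = 0.
Primal feasibility: A x = b.

This gives the KKT block system:
  [ Q   A^T ] [ x     ]   [-c ]
  [ A    0  ] [ lambda ] = [ b ]

Solving the linear system:
  x*      = (0.0686, -0.0539, 0.8775)
  lambda* = (1.719)
  f(x*)   = 1.4387

x* = (0.0686, -0.0539, 0.8775), lambda* = (1.719)


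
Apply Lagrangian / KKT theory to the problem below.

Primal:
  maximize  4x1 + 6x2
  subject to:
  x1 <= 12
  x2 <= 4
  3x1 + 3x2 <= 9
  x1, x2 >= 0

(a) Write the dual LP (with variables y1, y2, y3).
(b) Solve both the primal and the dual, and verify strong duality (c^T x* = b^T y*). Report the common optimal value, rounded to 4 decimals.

The standard primal-dual pair for 'max c^T x s.t. A x <= b, x >= 0' is:
  Dual:  min b^T y  s.t.  A^T y >= c,  y >= 0.

So the dual LP is:
  minimize  12y1 + 4y2 + 9y3
  subject to:
    y1 + 3y3 >= 4
    y2 + 3y3 >= 6
    y1, y2, y3 >= 0

Solving the primal: x* = (0, 3).
  primal value c^T x* = 18.
Solving the dual: y* = (0, 0, 2).
  dual value b^T y* = 18.
Strong duality: c^T x* = b^T y*. Confirmed.

18


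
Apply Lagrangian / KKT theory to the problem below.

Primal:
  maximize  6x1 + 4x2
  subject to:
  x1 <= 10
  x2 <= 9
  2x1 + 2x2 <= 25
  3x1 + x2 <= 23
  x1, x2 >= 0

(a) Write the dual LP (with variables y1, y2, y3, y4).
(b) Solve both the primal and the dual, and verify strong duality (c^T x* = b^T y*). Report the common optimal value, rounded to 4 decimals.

The standard primal-dual pair for 'max c^T x s.t. A x <= b, x >= 0' is:
  Dual:  min b^T y  s.t.  A^T y >= c,  y >= 0.

So the dual LP is:
  minimize  10y1 + 9y2 + 25y3 + 23y4
  subject to:
    y1 + 2y3 + 3y4 >= 6
    y2 + 2y3 + y4 >= 4
    y1, y2, y3, y4 >= 0

Solving the primal: x* = (5.25, 7.25).
  primal value c^T x* = 60.5.
Solving the dual: y* = (0, 0, 1.5, 1).
  dual value b^T y* = 60.5.
Strong duality: c^T x* = b^T y*. Confirmed.

60.5


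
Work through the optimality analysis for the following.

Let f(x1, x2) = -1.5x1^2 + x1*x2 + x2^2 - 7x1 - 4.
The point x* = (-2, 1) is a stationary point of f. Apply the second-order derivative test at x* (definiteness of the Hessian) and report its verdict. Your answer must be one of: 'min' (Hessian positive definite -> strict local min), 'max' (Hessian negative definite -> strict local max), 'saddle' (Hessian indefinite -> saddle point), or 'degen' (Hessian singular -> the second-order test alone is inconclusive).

Compute the Hessian H = grad^2 f:
  H = [[-3, 1], [1, 2]]
Verify stationarity: grad f(x*) = H x* + g = (0, 0).
Eigenvalues of H: -3.1926, 2.1926.
Eigenvalues have mixed signs, so H is indefinite -> x* is a saddle point.

saddle


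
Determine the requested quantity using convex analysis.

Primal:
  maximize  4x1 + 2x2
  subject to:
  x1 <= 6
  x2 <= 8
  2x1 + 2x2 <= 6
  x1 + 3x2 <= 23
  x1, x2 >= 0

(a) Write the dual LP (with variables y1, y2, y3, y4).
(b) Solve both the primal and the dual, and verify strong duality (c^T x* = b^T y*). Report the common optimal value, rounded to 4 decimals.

The standard primal-dual pair for 'max c^T x s.t. A x <= b, x >= 0' is:
  Dual:  min b^T y  s.t.  A^T y >= c,  y >= 0.

So the dual LP is:
  minimize  6y1 + 8y2 + 6y3 + 23y4
  subject to:
    y1 + 2y3 + y4 >= 4
    y2 + 2y3 + 3y4 >= 2
    y1, y2, y3, y4 >= 0

Solving the primal: x* = (3, 0).
  primal value c^T x* = 12.
Solving the dual: y* = (0, 0, 2, 0).
  dual value b^T y* = 12.
Strong duality: c^T x* = b^T y*. Confirmed.

12


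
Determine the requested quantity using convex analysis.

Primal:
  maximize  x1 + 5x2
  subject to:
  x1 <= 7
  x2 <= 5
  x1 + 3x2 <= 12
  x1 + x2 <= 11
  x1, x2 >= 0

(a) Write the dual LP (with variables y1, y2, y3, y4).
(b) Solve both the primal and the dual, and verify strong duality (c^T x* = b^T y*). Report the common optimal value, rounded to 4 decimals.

The standard primal-dual pair for 'max c^T x s.t. A x <= b, x >= 0' is:
  Dual:  min b^T y  s.t.  A^T y >= c,  y >= 0.

So the dual LP is:
  minimize  7y1 + 5y2 + 12y3 + 11y4
  subject to:
    y1 + y3 + y4 >= 1
    y2 + 3y3 + y4 >= 5
    y1, y2, y3, y4 >= 0

Solving the primal: x* = (0, 4).
  primal value c^T x* = 20.
Solving the dual: y* = (0, 0, 1.6667, 0).
  dual value b^T y* = 20.
Strong duality: c^T x* = b^T y*. Confirmed.

20


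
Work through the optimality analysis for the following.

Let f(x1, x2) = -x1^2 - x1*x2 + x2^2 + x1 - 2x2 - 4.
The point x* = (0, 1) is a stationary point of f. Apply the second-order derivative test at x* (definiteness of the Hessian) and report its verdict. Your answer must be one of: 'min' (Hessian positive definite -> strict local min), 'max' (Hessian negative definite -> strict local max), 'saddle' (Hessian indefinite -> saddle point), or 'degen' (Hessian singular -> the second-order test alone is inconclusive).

Compute the Hessian H = grad^2 f:
  H = [[-2, -1], [-1, 2]]
Verify stationarity: grad f(x*) = H x* + g = (0, 0).
Eigenvalues of H: -2.2361, 2.2361.
Eigenvalues have mixed signs, so H is indefinite -> x* is a saddle point.

saddle


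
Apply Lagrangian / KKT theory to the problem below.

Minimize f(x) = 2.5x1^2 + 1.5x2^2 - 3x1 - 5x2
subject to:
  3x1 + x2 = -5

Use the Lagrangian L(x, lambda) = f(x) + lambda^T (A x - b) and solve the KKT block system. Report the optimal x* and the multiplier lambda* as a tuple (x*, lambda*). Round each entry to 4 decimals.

Form the Lagrangian:
  L(x, lambda) = (1/2) x^T Q x + c^T x + lambda^T (A x - b)
Stationarity (grad_x L = 0): Q x + c + A^T lambda = 0.
Primal feasibility: A x = b.

This gives the KKT block system:
  [ Q   A^T ] [ x     ]   [-c ]
  [ A    0  ] [ lambda ] = [ b ]

Solving the linear system:
  x*      = (-1.7812, 0.3438)
  lambda* = (3.9687)
  f(x*)   = 11.7344

x* = (-1.7812, 0.3438), lambda* = (3.9687)


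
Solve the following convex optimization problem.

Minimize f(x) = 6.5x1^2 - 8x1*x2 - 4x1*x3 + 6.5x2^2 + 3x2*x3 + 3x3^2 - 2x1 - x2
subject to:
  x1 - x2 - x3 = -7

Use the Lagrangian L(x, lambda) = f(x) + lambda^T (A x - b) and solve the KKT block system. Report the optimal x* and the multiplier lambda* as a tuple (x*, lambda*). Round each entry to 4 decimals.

Form the Lagrangian:
  L(x, lambda) = (1/2) x^T Q x + c^T x + lambda^T (A x - b)
Stationarity (grad_x L = 0): Q x + c + A^T lambda = 0.
Primal feasibility: A x = b.

This gives the KKT block system:
  [ Q   A^T ] [ x     ]   [-c ]
  [ A    0  ] [ lambda ] = [ b ]

Solving the linear system:
  x*      = (-0.0213, 1.6809, 5.2979)
  lambda* = (36.9149)
  f(x*)   = 128.383

x* = (-0.0213, 1.6809, 5.2979), lambda* = (36.9149)


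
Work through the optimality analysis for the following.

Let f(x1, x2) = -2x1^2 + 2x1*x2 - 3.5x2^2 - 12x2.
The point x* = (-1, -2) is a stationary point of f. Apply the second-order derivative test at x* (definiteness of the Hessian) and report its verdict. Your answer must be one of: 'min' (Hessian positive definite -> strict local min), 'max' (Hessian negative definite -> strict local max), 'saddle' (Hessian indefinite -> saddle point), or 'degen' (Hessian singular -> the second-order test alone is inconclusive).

Compute the Hessian H = grad^2 f:
  H = [[-4, 2], [2, -7]]
Verify stationarity: grad f(x*) = H x* + g = (0, 0).
Eigenvalues of H: -8, -3.
Both eigenvalues < 0, so H is negative definite -> x* is a strict local max.

max


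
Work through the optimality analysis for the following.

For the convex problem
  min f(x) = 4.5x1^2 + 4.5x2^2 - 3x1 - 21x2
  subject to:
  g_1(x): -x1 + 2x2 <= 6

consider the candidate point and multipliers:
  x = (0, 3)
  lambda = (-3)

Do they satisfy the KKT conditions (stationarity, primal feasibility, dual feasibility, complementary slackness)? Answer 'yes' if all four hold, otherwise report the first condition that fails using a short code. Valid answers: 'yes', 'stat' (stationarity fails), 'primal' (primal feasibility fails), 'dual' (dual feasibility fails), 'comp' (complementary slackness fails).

Gradient of f: grad f(x) = Q x + c = (-3, 6)
Constraint values g_i(x) = a_i^T x - b_i:
  g_1((0, 3)) = 0
Stationarity residual: grad f(x) + sum_i lambda_i a_i = (0, 0)
  -> stationarity OK
Primal feasibility (all g_i <= 0): OK
Dual feasibility (all lambda_i >= 0): FAILS
Complementary slackness (lambda_i * g_i(x) = 0 for all i): OK

Verdict: the first failing condition is dual_feasibility -> dual.

dual


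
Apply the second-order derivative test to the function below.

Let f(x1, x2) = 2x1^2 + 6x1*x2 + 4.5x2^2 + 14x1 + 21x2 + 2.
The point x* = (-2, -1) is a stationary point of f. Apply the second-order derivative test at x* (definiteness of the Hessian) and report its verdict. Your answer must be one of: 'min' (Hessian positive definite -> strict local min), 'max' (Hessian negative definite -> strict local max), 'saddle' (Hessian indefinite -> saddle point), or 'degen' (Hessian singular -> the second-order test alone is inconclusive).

Compute the Hessian H = grad^2 f:
  H = [[4, 6], [6, 9]]
Verify stationarity: grad f(x*) = H x* + g = (0, 0).
Eigenvalues of H: 0, 13.
H has a zero eigenvalue (singular; positive semidefinite but not definite), so H is neither positive definite, negative definite, nor indefinite. The second-order test alone is inconclusive -> degen.
(Indeed, f is constant along the null direction of H through x*, so x* is not a strict local extremum.)

degen


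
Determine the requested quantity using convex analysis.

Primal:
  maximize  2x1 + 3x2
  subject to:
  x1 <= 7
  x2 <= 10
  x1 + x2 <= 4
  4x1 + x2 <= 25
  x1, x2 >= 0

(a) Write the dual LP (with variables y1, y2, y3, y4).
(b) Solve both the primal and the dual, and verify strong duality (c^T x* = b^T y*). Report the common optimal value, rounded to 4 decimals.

The standard primal-dual pair for 'max c^T x s.t. A x <= b, x >= 0' is:
  Dual:  min b^T y  s.t.  A^T y >= c,  y >= 0.

So the dual LP is:
  minimize  7y1 + 10y2 + 4y3 + 25y4
  subject to:
    y1 + y3 + 4y4 >= 2
    y2 + y3 + y4 >= 3
    y1, y2, y3, y4 >= 0

Solving the primal: x* = (0, 4).
  primal value c^T x* = 12.
Solving the dual: y* = (0, 0, 3, 0).
  dual value b^T y* = 12.
Strong duality: c^T x* = b^T y*. Confirmed.

12


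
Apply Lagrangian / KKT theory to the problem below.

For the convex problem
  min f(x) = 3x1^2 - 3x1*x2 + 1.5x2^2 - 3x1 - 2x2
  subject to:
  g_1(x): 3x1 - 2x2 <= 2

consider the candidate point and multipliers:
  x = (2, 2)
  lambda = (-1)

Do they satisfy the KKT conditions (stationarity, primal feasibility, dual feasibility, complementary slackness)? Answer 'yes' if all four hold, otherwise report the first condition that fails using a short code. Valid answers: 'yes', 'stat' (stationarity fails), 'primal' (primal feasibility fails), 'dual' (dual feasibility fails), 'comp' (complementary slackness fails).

Gradient of f: grad f(x) = Q x + c = (3, -2)
Constraint values g_i(x) = a_i^T x - b_i:
  g_1((2, 2)) = 0
Stationarity residual: grad f(x) + sum_i lambda_i a_i = (0, 0)
  -> stationarity OK
Primal feasibility (all g_i <= 0): OK
Dual feasibility (all lambda_i >= 0): FAILS
Complementary slackness (lambda_i * g_i(x) = 0 for all i): OK

Verdict: the first failing condition is dual_feasibility -> dual.

dual


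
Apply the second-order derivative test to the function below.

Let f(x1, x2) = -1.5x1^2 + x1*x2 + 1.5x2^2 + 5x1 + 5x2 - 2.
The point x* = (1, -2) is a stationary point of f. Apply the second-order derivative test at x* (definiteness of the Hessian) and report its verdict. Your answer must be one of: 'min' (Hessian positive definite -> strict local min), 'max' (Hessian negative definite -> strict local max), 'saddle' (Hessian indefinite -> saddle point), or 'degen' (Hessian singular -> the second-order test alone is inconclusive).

Compute the Hessian H = grad^2 f:
  H = [[-3, 1], [1, 3]]
Verify stationarity: grad f(x*) = H x* + g = (0, 0).
Eigenvalues of H: -3.1623, 3.1623.
Eigenvalues have mixed signs, so H is indefinite -> x* is a saddle point.

saddle


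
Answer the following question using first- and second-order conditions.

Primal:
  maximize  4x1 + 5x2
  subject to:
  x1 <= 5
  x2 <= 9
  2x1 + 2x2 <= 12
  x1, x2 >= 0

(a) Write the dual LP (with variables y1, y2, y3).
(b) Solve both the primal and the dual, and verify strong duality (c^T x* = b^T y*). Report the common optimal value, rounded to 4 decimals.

The standard primal-dual pair for 'max c^T x s.t. A x <= b, x >= 0' is:
  Dual:  min b^T y  s.t.  A^T y >= c,  y >= 0.

So the dual LP is:
  minimize  5y1 + 9y2 + 12y3
  subject to:
    y1 + 2y3 >= 4
    y2 + 2y3 >= 5
    y1, y2, y3 >= 0

Solving the primal: x* = (0, 6).
  primal value c^T x* = 30.
Solving the dual: y* = (0, 0, 2.5).
  dual value b^T y* = 30.
Strong duality: c^T x* = b^T y*. Confirmed.

30


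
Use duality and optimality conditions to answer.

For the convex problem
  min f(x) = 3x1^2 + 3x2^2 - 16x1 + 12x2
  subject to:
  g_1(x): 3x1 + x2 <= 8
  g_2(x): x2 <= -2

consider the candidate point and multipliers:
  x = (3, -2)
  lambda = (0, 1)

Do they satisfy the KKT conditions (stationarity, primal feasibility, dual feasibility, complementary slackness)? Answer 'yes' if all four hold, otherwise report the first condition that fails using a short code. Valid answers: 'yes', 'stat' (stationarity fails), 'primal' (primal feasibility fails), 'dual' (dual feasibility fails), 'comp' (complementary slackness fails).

Gradient of f: grad f(x) = Q x + c = (2, 0)
Constraint values g_i(x) = a_i^T x - b_i:
  g_1((3, -2)) = -1
  g_2((3, -2)) = 0
Stationarity residual: grad f(x) + sum_i lambda_i a_i = (2, 1)
  -> stationarity FAILS
Primal feasibility (all g_i <= 0): OK
Dual feasibility (all lambda_i >= 0): OK
Complementary slackness (lambda_i * g_i(x) = 0 for all i): OK

Verdict: the first failing condition is stationarity -> stat.

stat


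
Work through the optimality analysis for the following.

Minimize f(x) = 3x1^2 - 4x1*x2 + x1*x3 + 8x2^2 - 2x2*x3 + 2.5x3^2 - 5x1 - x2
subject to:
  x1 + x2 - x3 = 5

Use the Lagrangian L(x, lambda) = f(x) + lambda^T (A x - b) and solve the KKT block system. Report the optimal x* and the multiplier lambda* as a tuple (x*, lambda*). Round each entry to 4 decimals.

Form the Lagrangian:
  L(x, lambda) = (1/2) x^T Q x + c^T x + lambda^T (A x - b)
Stationarity (grad_x L = 0): Q x + c + A^T lambda = 0.
Primal feasibility: A x = b.

This gives the KKT block system:
  [ Q   A^T ] [ x     ]   [-c ]
  [ A    0  ] [ lambda ] = [ b ]

Solving the linear system:
  x*      = (2.6923, 0.9412, -1.3665)
  lambda* = (-6.0226)
  f(x*)   = 7.8552

x* = (2.6923, 0.9412, -1.3665), lambda* = (-6.0226)


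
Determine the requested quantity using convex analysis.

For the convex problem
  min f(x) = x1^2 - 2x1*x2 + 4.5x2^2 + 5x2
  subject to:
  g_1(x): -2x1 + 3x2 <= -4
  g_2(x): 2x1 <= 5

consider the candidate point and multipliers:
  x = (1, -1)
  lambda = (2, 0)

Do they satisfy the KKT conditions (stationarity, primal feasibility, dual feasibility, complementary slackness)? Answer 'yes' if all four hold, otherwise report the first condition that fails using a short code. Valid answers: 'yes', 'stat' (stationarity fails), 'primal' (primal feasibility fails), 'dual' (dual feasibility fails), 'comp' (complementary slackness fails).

Gradient of f: grad f(x) = Q x + c = (4, -6)
Constraint values g_i(x) = a_i^T x - b_i:
  g_1((1, -1)) = -1
  g_2((1, -1)) = -3
Stationarity residual: grad f(x) + sum_i lambda_i a_i = (0, 0)
  -> stationarity OK
Primal feasibility (all g_i <= 0): OK
Dual feasibility (all lambda_i >= 0): OK
Complementary slackness (lambda_i * g_i(x) = 0 for all i): FAILS

Verdict: the first failing condition is complementary_slackness -> comp.

comp


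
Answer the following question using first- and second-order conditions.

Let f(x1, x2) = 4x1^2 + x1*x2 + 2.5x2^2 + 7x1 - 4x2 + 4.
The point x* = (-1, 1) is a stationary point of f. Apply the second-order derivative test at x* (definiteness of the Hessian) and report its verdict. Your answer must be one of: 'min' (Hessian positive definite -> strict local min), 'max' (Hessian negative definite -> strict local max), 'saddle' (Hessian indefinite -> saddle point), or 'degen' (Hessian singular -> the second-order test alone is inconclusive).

Compute the Hessian H = grad^2 f:
  H = [[8, 1], [1, 5]]
Verify stationarity: grad f(x*) = H x* + g = (0, 0).
Eigenvalues of H: 4.6972, 8.3028.
Both eigenvalues > 0, so H is positive definite -> x* is a strict local min.

min


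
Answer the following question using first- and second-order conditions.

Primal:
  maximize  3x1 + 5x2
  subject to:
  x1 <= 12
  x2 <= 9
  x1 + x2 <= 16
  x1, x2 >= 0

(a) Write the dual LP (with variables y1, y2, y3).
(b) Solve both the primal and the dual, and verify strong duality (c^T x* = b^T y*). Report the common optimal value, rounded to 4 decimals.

The standard primal-dual pair for 'max c^T x s.t. A x <= b, x >= 0' is:
  Dual:  min b^T y  s.t.  A^T y >= c,  y >= 0.

So the dual LP is:
  minimize  12y1 + 9y2 + 16y3
  subject to:
    y1 + y3 >= 3
    y2 + y3 >= 5
    y1, y2, y3 >= 0

Solving the primal: x* = (7, 9).
  primal value c^T x* = 66.
Solving the dual: y* = (0, 2, 3).
  dual value b^T y* = 66.
Strong duality: c^T x* = b^T y*. Confirmed.

66


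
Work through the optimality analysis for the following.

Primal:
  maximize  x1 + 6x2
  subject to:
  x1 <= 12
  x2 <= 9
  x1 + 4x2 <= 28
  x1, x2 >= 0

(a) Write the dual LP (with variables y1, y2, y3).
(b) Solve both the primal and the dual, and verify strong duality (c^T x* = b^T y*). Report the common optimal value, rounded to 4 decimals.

The standard primal-dual pair for 'max c^T x s.t. A x <= b, x >= 0' is:
  Dual:  min b^T y  s.t.  A^T y >= c,  y >= 0.

So the dual LP is:
  minimize  12y1 + 9y2 + 28y3
  subject to:
    y1 + y3 >= 1
    y2 + 4y3 >= 6
    y1, y2, y3 >= 0

Solving the primal: x* = (0, 7).
  primal value c^T x* = 42.
Solving the dual: y* = (0, 0, 1.5).
  dual value b^T y* = 42.
Strong duality: c^T x* = b^T y*. Confirmed.

42


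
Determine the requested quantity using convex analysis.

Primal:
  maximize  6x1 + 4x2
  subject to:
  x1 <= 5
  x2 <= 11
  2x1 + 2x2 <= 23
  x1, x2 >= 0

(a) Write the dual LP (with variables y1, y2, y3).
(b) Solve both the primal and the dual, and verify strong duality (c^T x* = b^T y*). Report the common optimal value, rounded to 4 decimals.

The standard primal-dual pair for 'max c^T x s.t. A x <= b, x >= 0' is:
  Dual:  min b^T y  s.t.  A^T y >= c,  y >= 0.

So the dual LP is:
  minimize  5y1 + 11y2 + 23y3
  subject to:
    y1 + 2y3 >= 6
    y2 + 2y3 >= 4
    y1, y2, y3 >= 0

Solving the primal: x* = (5, 6.5).
  primal value c^T x* = 56.
Solving the dual: y* = (2, 0, 2).
  dual value b^T y* = 56.
Strong duality: c^T x* = b^T y*. Confirmed.

56


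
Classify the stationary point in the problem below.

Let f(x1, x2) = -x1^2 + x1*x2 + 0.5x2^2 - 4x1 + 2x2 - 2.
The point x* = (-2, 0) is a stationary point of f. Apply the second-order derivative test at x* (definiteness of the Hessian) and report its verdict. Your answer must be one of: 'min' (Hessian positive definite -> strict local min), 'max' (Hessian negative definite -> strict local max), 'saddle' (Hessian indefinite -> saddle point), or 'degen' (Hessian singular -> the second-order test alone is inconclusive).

Compute the Hessian H = grad^2 f:
  H = [[-2, 1], [1, 1]]
Verify stationarity: grad f(x*) = H x* + g = (0, 0).
Eigenvalues of H: -2.3028, 1.3028.
Eigenvalues have mixed signs, so H is indefinite -> x* is a saddle point.

saddle


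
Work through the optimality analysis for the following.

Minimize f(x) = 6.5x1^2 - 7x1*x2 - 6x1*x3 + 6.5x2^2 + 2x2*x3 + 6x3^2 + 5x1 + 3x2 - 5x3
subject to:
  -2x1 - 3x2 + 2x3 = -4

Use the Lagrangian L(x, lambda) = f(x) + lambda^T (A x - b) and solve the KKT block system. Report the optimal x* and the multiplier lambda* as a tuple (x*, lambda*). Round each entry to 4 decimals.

Form the Lagrangian:
  L(x, lambda) = (1/2) x^T Q x + c^T x + lambda^T (A x - b)
Stationarity (grad_x L = 0): Q x + c + A^T lambda = 0.
Primal feasibility: A x = b.

This gives the KKT block system:
  [ Q   A^T ] [ x     ]   [-c ]
  [ A    0  ] [ lambda ] = [ b ]

Solving the linear system:
  x*      = (0.6426, 0.9115, 0.0099)
  lambda* = (3.457)
  f(x*)   = 9.8632

x* = (0.6426, 0.9115, 0.0099), lambda* = (3.457)


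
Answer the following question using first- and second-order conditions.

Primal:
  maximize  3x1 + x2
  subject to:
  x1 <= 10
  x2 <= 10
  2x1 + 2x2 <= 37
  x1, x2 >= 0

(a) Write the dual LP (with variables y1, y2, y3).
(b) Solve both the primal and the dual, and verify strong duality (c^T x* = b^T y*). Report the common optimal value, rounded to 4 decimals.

The standard primal-dual pair for 'max c^T x s.t. A x <= b, x >= 0' is:
  Dual:  min b^T y  s.t.  A^T y >= c,  y >= 0.

So the dual LP is:
  minimize  10y1 + 10y2 + 37y3
  subject to:
    y1 + 2y3 >= 3
    y2 + 2y3 >= 1
    y1, y2, y3 >= 0

Solving the primal: x* = (10, 8.5).
  primal value c^T x* = 38.5.
Solving the dual: y* = (2, 0, 0.5).
  dual value b^T y* = 38.5.
Strong duality: c^T x* = b^T y*. Confirmed.

38.5
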